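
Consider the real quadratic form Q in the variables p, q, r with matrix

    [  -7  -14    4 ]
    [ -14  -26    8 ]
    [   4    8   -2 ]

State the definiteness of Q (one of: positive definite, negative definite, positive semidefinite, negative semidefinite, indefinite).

indefinite

Symmetric row and column elimination reduces A to a congruent diagonal form with pivots -7, 2, 2/7.
Counting signs: 2 positive, 1 negative.
Hence Q is indefinite.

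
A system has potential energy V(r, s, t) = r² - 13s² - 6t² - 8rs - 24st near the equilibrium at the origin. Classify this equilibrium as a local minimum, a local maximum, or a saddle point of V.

The Hessian at the origin is H = [[2, -8, 0], [-8, -26, -24], [0, -24, -12]].
Applying the same elementary operations to the rows and columns of H produces a congruent diagonal matrix with entries 2, -58, -60/29.
That gives 1 positive, 2 negative pivots.
H is indefinite, so the origin is a saddle point.

saddle point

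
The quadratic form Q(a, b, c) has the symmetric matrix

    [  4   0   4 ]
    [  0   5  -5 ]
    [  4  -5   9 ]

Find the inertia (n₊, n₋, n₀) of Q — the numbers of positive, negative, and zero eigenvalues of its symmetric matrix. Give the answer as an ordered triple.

(2, 0, 1)

Applying the same elementary operations to the rows and columns of A produces a congruent diagonal matrix with entries 4, 5, 0.
That gives 2 positive, 1 zero pivots.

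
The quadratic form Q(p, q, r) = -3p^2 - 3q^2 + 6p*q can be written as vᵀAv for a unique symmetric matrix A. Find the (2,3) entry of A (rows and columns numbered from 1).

The coefficient of q·r in Q is 0. For a symmetric A this equals A[2,3] + A[3,2] = 2·A[2,3].
So A[2,3] = 0/2 = 0.

0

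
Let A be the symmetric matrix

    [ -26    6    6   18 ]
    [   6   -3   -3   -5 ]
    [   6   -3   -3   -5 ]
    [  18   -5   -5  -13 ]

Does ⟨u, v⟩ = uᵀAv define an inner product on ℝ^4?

no

Applying the same elementary operations to the rows and columns of A produces a congruent diagonal matrix with entries -26, -21/13, 0, -2/21.
So there are 3 negative, 1 zero pivots.
Hence Q is negative semidefinite.
⟨·,·⟩ is an inner product exactly when A is positive definite.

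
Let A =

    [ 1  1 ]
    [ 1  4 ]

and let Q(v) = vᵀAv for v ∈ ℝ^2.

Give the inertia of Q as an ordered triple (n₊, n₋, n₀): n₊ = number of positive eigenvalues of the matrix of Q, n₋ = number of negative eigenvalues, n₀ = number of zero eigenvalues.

An LDLᵀ factorisation of A has diagonal entries 1, 3.
That gives 2 positive pivots.

(2, 0, 0)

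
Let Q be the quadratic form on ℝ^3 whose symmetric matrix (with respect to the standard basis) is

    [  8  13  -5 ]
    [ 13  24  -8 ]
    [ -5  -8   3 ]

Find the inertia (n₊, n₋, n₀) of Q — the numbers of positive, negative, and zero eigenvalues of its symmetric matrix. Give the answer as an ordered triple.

Congruent diagonalization of A (simultaneous row and column reduction) yields pivots 8, 23/8, -3/23.
That gives 2 positive, 1 negative pivots.

(2, 1, 0)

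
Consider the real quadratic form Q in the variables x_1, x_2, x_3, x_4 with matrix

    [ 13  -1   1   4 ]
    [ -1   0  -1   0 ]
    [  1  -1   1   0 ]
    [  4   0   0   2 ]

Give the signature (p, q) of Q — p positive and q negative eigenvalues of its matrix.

(3, 1)

Symmetric row and column elimination reduces A to a congruent diagonal form with pivots 13, -1/13, 12, 2/3.
That gives 3 positive, 1 negative pivots.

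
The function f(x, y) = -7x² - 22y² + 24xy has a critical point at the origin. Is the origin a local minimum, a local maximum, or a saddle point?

local maximum

The Hessian at the origin is H = [[-14, 24], [24, -44]].
det H = -14·-44 − (24)² = 40 > 0 and H[1,1] = -14 < 0, so H is negative definite.
Therefore the origin is a local maximum.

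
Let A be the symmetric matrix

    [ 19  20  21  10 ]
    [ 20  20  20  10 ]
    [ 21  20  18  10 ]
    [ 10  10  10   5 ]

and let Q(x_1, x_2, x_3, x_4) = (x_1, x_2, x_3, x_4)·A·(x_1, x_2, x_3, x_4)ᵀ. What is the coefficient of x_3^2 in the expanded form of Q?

18

The coefficient of x_3^2 is the diagonal entry A[3,3] = 18.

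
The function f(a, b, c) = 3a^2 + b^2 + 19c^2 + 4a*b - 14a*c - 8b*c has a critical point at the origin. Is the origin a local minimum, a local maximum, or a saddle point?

saddle point

The Hessian at the origin is H = [[6, 4, -14], [4, 2, -8], [-14, -8, 38]].
Symmetric row and column elimination reduces H to a congruent diagonal form with pivots 6, -2/3, 8.
Counting signs: 2 positive, 1 negative.
H is indefinite, so the origin is a saddle point.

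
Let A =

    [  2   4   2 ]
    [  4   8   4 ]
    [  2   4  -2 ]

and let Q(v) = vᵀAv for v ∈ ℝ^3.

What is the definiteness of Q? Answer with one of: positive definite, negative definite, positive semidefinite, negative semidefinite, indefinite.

Row-reducing A symmetrically gives the diagonal entries 2, 0, -4.
Counting signs: 1 positive, 1 negative, 1 zero.
Hence Q is indefinite.

indefinite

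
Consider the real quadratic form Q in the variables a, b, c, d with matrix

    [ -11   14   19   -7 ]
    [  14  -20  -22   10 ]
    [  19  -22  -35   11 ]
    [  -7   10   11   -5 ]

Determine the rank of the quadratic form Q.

2

Symmetric row and column elimination reduces A to a congruent diagonal form with pivots -11, -24/11, 0, 0.
Counting signs: 2 negative, 2 zero.
The rank is the number of nonzero pivots: 2.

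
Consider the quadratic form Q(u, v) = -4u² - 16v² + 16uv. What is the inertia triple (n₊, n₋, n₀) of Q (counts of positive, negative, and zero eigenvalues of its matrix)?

(0, 1, 1)

The symmetric matrix is A = [[-4, 8], [8, -16]].
Applying the same elementary operations to the rows and columns of A produces a congruent diagonal matrix with entries -4, 0.
Counting signs: 1 negative, 1 zero.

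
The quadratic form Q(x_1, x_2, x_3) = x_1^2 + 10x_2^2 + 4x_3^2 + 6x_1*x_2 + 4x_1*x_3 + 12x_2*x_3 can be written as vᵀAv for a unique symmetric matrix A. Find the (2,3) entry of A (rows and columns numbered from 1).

6

The coefficient of x_2·x_3 in Q is 12. For a symmetric A this equals A[2,3] + A[3,2] = 2·A[2,3].
So A[2,3] = 12/2 = 6.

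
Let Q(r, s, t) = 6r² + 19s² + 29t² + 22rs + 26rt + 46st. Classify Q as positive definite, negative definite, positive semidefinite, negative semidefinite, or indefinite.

indefinite

The associated matrix is A = [[6, 11, 13], [11, 19, 23], [13, 23, 29]].
Row-reducing A symmetrically gives the diagonal entries 6, -7/6, 10/7.
Counting signs: 2 positive, 1 negative.
Hence Q is indefinite.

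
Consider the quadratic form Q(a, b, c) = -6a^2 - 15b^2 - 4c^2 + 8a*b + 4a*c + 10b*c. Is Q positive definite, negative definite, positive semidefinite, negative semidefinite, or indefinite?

negative definite

The symmetric matrix of Q is A = [[-6, 4, 2], [4, -15, 5], [2, 5, -4]].
Leading principal minors: Δ_1 = -6, Δ_2 = 74, Δ_3 = -6.
The signs alternate starting with Δ_1 < 0, so by Sylvester's criterion Q is negative definite.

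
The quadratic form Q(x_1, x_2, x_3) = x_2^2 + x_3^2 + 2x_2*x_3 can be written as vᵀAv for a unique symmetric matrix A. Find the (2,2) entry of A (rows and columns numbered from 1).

The coefficient of x_2^2 in Q is 1, and that is exactly A[2,2].

1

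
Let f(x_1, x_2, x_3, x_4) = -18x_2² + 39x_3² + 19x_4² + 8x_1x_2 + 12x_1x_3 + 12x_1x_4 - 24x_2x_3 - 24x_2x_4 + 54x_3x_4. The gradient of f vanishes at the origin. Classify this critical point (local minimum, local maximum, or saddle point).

The Hessian at the origin is H = [[0, 8, 12, 12], [8, -36, -24, -24], [12, -24, 78, 54], [12, -24, 54, 38]].
H is indefinite, so the origin is a saddle point.

saddle point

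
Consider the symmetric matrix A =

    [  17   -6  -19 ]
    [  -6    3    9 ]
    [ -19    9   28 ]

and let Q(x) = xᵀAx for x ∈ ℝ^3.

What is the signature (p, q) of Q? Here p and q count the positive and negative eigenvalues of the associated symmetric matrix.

An LDLᵀ factorisation of A has diagonal entries 17, 15/17, 4/5.
Counting signs: 3 positive.

(3, 0)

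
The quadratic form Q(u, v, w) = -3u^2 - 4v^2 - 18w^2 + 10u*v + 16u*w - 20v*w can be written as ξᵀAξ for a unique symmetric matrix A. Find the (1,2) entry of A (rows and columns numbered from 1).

5

The coefficient of u·v in Q is 10. For a symmetric A this equals A[1,2] + A[2,1] = 2·A[1,2].
So A[1,2] = 10/2 = 5.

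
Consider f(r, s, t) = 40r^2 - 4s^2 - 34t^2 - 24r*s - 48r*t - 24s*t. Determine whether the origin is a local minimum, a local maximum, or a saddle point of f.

The Hessian at the origin is H = [[80, -24, -48], [-24, -8, -24], [-48, -24, -68]].
Applying the same elementary operations to the rows and columns of H produces a congruent diagonal matrix with entries 80, -76/5, 4/19.
So there are 2 positive, 1 negative pivots.
H is indefinite, so the origin is a saddle point.

saddle point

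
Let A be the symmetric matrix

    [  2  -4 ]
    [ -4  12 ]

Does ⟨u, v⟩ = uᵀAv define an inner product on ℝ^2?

Congruent diagonalization of A (simultaneous row and column reduction) yields pivots 2, 4.
Counting signs: 2 positive.
Hence Q is positive definite.
⟨·,·⟩ is an inner product exactly when A is positive definite.

yes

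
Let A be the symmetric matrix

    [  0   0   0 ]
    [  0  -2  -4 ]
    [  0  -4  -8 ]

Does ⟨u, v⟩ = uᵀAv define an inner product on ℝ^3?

Applying the same elementary operations to the rows and columns of A produces a congruent diagonal matrix with entries 0, -2, 0.
Counting signs: 1 negative, 2 zero.
Hence Q is negative semidefinite.
⟨·,·⟩ is an inner product exactly when A is positive definite.

no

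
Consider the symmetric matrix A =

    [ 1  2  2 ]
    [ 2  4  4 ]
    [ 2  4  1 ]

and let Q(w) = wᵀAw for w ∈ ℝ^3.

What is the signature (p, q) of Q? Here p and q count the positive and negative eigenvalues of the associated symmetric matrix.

Row-reducing A symmetrically gives the diagonal entries 1, 0, -3.
That gives 1 positive, 1 negative, 1 zero pivots.

(1, 1)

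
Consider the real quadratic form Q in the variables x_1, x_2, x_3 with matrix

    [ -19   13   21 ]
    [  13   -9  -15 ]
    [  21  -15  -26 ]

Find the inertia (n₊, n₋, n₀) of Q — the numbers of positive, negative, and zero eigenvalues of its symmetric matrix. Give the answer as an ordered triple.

(1, 2, 0)

Row-reducing A symmetrically gives the diagonal entries -19, -2/19, 1.
That gives 1 positive, 2 negative pivots.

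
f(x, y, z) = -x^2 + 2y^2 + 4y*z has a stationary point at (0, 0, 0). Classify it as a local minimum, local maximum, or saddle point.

saddle point

The Hessian at the origin is H = [[-2, 0, 0], [0, 4, 4], [0, 4, 0]].
Symmetric row and column elimination reduces H to a congruent diagonal form with pivots -2, 4, -4.
That gives 1 positive, 2 negative pivots.
H is indefinite, so the origin is a saddle point.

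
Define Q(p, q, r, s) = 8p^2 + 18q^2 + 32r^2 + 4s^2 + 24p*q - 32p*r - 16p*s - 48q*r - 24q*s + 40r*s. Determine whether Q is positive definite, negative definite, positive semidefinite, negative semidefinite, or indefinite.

indefinite

The symmetric matrix is A = [[8, 12, -16, -8], [12, 18, -24, -12], [-16, -24, 32, 20], [-8, -12, 20, 4]].
A is congruent to a diagonal matrix with 2 positive, 1 negative and 1 zero entries, so Q is indefinite.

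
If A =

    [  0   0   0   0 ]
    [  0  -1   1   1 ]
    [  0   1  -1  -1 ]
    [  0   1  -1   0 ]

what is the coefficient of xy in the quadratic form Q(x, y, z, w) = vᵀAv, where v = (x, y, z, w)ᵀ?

0

The coefficient of xy is A[1,2] + A[2,1] = 2·0 = 0.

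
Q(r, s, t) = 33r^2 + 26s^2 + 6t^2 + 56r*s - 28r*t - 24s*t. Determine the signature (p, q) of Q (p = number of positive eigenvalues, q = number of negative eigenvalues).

The symmetric matrix is A = [[33, 28, -14], [28, 26, -12], [-14, -12, 6]].
Applying the same elementary operations to the rows and columns of A produces a congruent diagonal matrix with entries 33, 74/33, 2/37.
So there are 3 positive pivots.

(3, 0)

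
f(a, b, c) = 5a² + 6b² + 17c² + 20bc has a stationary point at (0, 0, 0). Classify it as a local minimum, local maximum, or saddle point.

The Hessian at the origin is H = [[10, 0, 0], [0, 12, 20], [0, 20, 34]].
Row-reducing H symmetrically gives the diagonal entries 10, 12, 2/3.
So there are 3 positive pivots.
H is positive definite, so the origin is a strict local minimum.

local minimum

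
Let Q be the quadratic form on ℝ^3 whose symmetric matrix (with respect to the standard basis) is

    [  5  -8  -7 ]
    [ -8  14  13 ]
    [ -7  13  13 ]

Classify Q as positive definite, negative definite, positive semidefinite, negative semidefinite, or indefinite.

positive definite

Applying the same elementary operations to the rows and columns of A produces a congruent diagonal matrix with entries 5, 6/5, 1/2.
So there are 3 positive pivots.
Hence Q is positive definite.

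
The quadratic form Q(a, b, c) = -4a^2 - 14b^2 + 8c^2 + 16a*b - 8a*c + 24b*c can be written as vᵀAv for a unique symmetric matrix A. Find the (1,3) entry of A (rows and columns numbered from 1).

The coefficient of a·c in Q is -8. For a symmetric A this equals A[1,3] + A[3,1] = 2·A[1,3].
So A[1,3] = -8/2 = -4.

-4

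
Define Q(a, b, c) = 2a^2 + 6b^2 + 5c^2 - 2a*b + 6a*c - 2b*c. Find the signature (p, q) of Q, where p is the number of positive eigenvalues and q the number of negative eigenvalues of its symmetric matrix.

(3, 0)

The symmetric matrix is A = [[2, -1, 3], [-1, 6, -1], [3, -1, 5]].
Congruent diagonalization of A (simultaneous row and column reduction) yields pivots 2, 11/2, 5/11.
That gives 3 positive pivots.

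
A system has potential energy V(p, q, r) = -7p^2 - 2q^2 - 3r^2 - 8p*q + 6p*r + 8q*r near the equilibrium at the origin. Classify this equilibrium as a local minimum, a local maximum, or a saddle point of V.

The Hessian at the origin is H = [[-14, -8, 6], [-8, -4, 8], [6, 8, -6]].
Row-reducing H symmetrically gives the diagonal entries -14, 4/7, -40.
Counting signs: 1 positive, 2 negative.
H is indefinite, so the origin is a saddle point.

saddle point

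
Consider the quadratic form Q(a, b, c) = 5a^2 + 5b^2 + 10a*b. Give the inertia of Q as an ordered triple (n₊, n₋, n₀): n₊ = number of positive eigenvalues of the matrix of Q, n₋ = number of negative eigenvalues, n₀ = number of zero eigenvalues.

Write A = [[5, 5, 0], [5, 5, 0], [0, 0, 0]].
Congruent diagonalization of A (simultaneous row and column reduction) yields pivots 5, 0, 0.
Counting signs: 1 positive, 2 zero.

(1, 0, 2)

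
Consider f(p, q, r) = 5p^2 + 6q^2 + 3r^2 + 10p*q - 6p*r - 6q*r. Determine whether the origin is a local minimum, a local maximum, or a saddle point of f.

local minimum

The Hessian at the origin is H = [[10, 10, -6], [10, 12, -6], [-6, -6, 6]].
An LDLᵀ factorisation of H has diagonal entries 10, 2, 12/5.
That gives 3 positive pivots.
H is positive definite, so the origin is a strict local minimum.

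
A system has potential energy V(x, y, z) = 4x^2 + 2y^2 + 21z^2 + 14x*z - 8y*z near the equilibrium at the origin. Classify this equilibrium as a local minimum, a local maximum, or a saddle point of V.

The Hessian at the origin is H = [[8, 0, 14], [0, 4, -8], [14, -8, 42]].
Congruent diagonalization of H (simultaneous row and column reduction) yields pivots 8, 4, 3/2.
That gives 3 positive pivots.
H is positive definite, so the origin is a strict local minimum.

local minimum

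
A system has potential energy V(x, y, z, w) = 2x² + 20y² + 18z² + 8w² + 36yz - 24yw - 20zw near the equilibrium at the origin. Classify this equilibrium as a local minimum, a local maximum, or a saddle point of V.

local minimum

The Hessian at the origin is H = [[4, 0, 0, 0], [0, 40, 36, -24], [0, 36, 36, -20], [0, -24, -20, 16]].
Congruent diagonalization of H (simultaneous row and column reduction) yields pivots 4, 40, 18/5, 8/9.
That gives 4 positive pivots.
H is positive definite, so the origin is a strict local minimum.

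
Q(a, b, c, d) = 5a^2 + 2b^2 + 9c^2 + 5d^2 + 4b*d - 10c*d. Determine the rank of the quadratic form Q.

4

Write A = [[5, 0, 0, 0], [0, 2, 0, 2], [0, 0, 9, -5], [0, 2, -5, 5]].
Symmetric row and column elimination reduces A to a congruent diagonal form with pivots 5, 2, 9, 2/9.
So there are 4 positive pivots.
The rank is the number of nonzero pivots: 4.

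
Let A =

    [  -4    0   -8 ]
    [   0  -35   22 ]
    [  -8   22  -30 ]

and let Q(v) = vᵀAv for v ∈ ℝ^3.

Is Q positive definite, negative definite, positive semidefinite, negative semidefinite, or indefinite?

Leading principal minors: Δ_1 = -4, Δ_2 = 140, Δ_3 = -24.
The signs alternate starting with Δ_1 < 0, so by Sylvester's criterion Q is negative definite.

negative definite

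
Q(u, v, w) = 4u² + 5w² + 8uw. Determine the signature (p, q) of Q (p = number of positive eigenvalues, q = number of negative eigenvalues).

Write A = [[4, 0, 4], [0, 0, 0], [4, 0, 5]].
Applying the same elementary operations to the rows and columns of A produces a congruent diagonal matrix with entries 4, 0, 1.
So there are 2 positive, 1 zero pivots.

(2, 0)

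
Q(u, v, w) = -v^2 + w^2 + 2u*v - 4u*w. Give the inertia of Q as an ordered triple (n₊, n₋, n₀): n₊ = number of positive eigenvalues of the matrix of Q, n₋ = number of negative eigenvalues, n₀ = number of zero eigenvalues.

(1, 2, 0)

The symmetric matrix is A = [[0, 1, -2], [1, -1, 0], [-2, 0, 1]].
By Sylvester's law of inertia any congruent diagonalization of A has 1 positive, 2 negative and 0 zero entries.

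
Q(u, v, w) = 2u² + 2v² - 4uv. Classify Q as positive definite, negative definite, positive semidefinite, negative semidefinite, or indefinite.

The symmetric matrix is A = [[2, -2, 0], [-2, 2, 0], [0, 0, 0]].
Congruent diagonalization of A (simultaneous row and column reduction) yields pivots 2, 0, 0.
That gives 1 positive, 2 zero pivots.
Hence Q is positive semidefinite.

positive semidefinite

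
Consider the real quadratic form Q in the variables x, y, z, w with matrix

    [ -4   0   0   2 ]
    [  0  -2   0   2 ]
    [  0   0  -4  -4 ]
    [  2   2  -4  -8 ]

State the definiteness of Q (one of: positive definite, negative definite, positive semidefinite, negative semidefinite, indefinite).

negative definite

Leading principal minors: Δ_1 = -4, Δ_2 = 8, Δ_3 = -32, Δ_4 = 32.
The signs alternate starting with Δ_1 < 0, so by Sylvester's criterion Q is negative definite.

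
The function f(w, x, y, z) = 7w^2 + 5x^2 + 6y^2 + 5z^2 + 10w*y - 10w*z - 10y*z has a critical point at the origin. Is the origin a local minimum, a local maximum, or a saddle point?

The Hessian at the origin is H = [[14, 0, 10, -10], [0, 10, 0, 0], [10, 0, 12, -10], [-10, 0, -10, 10]].
Symmetric row and column elimination reduces H to a congruent diagonal form with pivots 14, 10, 34/7, 20/17.
That gives 4 positive pivots.
H is positive definite, so the origin is a strict local minimum.

local minimum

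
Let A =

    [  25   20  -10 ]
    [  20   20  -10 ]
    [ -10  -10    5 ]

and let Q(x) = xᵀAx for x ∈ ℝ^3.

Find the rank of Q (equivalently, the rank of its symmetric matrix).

Symmetric row and column elimination reduces A to a congruent diagonal form with pivots 25, 4, 0.
That gives 2 positive, 1 zero pivots.
The rank is the number of nonzero pivots: 2.

2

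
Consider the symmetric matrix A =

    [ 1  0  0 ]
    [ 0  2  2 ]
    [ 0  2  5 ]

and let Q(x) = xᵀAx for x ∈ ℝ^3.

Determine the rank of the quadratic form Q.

3

Symmetric row and column elimination reduces A to a congruent diagonal form with pivots 1, 2, 3.
That gives 3 positive pivots.
The rank is the number of nonzero pivots: 3.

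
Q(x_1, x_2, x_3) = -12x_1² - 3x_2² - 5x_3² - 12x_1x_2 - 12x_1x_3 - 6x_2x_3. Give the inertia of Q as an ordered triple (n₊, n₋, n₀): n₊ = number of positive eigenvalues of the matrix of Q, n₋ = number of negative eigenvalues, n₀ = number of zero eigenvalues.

(0, 2, 1)

The symmetric matrix is A = [[-12, -6, -6], [-6, -3, -3], [-6, -3, -5]].
Symmetric row and column elimination reduces A to a congruent diagonal form with pivots -12, 0, -2.
That gives 2 negative, 1 zero pivots.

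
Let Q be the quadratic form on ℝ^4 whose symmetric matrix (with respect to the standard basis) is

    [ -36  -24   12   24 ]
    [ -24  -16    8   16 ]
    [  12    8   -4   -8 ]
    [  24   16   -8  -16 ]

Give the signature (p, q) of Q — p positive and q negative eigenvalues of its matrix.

Row-reducing A symmetrically gives the diagonal entries -36, 0, 0, 0.
Counting signs: 1 negative, 3 zero.

(0, 1)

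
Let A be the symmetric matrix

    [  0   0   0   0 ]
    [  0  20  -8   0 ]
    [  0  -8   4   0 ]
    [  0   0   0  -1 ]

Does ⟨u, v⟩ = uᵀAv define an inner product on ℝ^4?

no

Row-reducing A symmetrically gives the diagonal entries 0, 20, 4/5, -1.
So there are 2 positive, 1 negative, 1 zero pivots.
Hence Q is indefinite.
⟨·,·⟩ is an inner product exactly when A is positive definite.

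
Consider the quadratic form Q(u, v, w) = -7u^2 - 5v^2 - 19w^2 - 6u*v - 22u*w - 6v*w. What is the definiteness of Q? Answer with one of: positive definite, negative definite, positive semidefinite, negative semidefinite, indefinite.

The symmetric matrix of Q is A = [[-7, -3, -11], [-3, -5, -3], [-11, -3, -19]].
Leading principal minors: Δ_1 = -7, Δ_2 = 26, Δ_3 = -24.
The signs alternate starting with Δ_1 < 0, so by Sylvester's criterion Q is negative definite.

negative definite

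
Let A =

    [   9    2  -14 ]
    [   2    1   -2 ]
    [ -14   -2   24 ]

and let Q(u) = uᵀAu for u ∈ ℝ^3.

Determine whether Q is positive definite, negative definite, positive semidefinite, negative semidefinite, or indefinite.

Applying the same elementary operations to the rows and columns of A produces a congruent diagonal matrix with entries 9, 5/9, 0.
That gives 2 positive, 1 zero pivots.
Hence Q is positive semidefinite.

positive semidefinite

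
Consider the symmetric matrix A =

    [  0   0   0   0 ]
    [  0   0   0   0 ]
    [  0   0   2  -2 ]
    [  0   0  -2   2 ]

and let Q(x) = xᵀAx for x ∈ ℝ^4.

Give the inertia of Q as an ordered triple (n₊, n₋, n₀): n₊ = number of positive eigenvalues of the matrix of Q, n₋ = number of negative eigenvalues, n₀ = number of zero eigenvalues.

Row-reducing A symmetrically gives the diagonal entries 0, 0, 2, 0.
Counting signs: 1 positive, 3 zero.

(1, 0, 3)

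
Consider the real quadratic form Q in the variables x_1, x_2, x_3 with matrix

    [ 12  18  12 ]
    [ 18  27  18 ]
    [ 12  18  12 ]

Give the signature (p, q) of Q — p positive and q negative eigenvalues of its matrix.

Symmetric row and column elimination reduces A to a congruent diagonal form with pivots 12, 0, 0.
That gives 1 positive, 2 zero pivots.

(1, 0)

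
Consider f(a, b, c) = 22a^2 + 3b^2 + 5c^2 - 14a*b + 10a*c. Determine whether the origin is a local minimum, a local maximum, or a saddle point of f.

local minimum

The Hessian at the origin is H = [[44, -14, 10], [-14, 6, 0], [10, 0, 10]].
Applying the same elementary operations to the rows and columns of H produces a congruent diagonal matrix with entries 44, 17/11, 20/17.
That gives 3 positive pivots.
H is positive definite, so the origin is a strict local minimum.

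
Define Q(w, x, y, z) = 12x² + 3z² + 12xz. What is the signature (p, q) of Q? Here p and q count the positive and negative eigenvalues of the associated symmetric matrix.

Write A = [[0, 0, 0, 0], [0, 12, 0, 6], [0, 0, 0, 0], [0, 6, 0, 3]].
Symmetric row and column elimination reduces A to a congruent diagonal form with pivots 0, 12, 0, 0.
That gives 1 positive, 3 zero pivots.

(1, 0)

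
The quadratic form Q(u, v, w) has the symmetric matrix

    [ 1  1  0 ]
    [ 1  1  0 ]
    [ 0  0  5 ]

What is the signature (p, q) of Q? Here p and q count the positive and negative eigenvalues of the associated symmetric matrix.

(2, 0)

Symmetric row and column elimination reduces A to a congruent diagonal form with pivots 1, 0, 5.
So there are 2 positive, 1 zero pivots.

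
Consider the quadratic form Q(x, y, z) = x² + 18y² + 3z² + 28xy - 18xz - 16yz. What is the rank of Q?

3

Write A = [[1, 14, -9], [14, 18, -8], [-9, -8, 3]].
Congruent diagonalization of A (simultaneous row and column reduction) yields pivots 1, -178, 20/89.
So there are 2 positive, 1 negative pivots.
The rank is the number of nonzero pivots: 3.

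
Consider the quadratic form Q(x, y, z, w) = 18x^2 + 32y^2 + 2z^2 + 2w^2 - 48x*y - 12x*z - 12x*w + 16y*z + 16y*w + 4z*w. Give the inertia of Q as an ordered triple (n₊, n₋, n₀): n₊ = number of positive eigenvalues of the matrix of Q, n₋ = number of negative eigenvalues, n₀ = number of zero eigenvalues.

(1, 0, 3)

Write A = [[18, -24, -6, -6], [-24, 32, 8, 8], [-6, 8, 2, 2], [-6, 8, 2, 2]].
Applying the same elementary operations to the rows and columns of A produces a congruent diagonal matrix with entries 18, 0, 0, 0.
Counting signs: 1 positive, 3 zero.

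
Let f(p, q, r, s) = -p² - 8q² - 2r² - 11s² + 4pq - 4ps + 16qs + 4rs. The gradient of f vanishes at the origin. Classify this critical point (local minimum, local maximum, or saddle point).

local maximum

The Hessian at the origin is H = [[-2, 4, 0, -4], [4, -16, 0, 16], [0, 0, -4, 4], [-4, 16, 4, -22]].
Congruent diagonalization of H (simultaneous row and column reduction) yields pivots -2, -8, -4, -2.
Counting signs: 4 negative.
H is negative definite, so the origin is a strict local maximum.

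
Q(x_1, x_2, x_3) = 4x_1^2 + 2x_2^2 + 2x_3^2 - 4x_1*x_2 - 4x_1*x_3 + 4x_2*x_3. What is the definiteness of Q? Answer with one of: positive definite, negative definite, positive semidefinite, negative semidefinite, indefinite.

Write A = [[4, -2, -2], [-2, 2, 2], [-2, 2, 2]].
Congruent diagonalization of A (simultaneous row and column reduction) yields pivots 4, 1, 0.
That gives 2 positive, 1 zero pivots.
Hence Q is positive semidefinite.

positive semidefinite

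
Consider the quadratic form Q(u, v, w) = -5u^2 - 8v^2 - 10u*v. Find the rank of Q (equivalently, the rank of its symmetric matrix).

Write A = [[-5, -5, 0], [-5, -8, 0], [0, 0, 0]].
Row-reducing A symmetrically gives the diagonal entries -5, -3, 0.
Counting signs: 2 negative, 1 zero.
The rank is the number of nonzero pivots: 2.

2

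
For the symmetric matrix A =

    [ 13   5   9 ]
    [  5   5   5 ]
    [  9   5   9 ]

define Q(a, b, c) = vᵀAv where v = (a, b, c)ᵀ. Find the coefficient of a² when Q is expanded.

The coefficient of a² is the diagonal entry A[1,1] = 13.

13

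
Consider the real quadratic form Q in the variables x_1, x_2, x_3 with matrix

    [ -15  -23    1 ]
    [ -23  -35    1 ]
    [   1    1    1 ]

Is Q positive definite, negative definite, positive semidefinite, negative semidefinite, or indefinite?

Applying the same elementary operations to the rows and columns of A produces a congruent diagonal matrix with entries -15, 4/15, 0.
That gives 1 positive, 1 negative, 1 zero pivots.
Hence Q is indefinite.

indefinite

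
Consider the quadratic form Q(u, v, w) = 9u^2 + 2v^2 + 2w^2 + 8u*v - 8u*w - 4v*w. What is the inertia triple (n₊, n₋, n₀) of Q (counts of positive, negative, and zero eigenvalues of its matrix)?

(2, 0, 1)

The symmetric matrix is A = [[9, 4, -4], [4, 2, -2], [-4, -2, 2]].
Symmetric row and column elimination reduces A to a congruent diagonal form with pivots 9, 2/9, 0.
So there are 2 positive, 1 zero pivots.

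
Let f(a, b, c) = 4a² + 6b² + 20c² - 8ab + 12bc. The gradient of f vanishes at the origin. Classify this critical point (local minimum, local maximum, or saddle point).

The Hessian at the origin is H = [[8, -8, 0], [-8, 12, 12], [0, 12, 40]].
Congruent diagonalization of H (simultaneous row and column reduction) yields pivots 8, 4, 4.
So there are 3 positive pivots.
H is positive definite, so the origin is a strict local minimum.

local minimum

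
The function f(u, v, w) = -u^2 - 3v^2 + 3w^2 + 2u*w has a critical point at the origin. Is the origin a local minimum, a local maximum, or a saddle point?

The Hessian at the origin is H = [[-2, 0, 2], [0, -6, 0], [2, 0, 6]].
Congruent diagonalization of H (simultaneous row and column reduction) yields pivots -2, -6, 8.
Counting signs: 1 positive, 2 negative.
H is indefinite, so the origin is a saddle point.

saddle point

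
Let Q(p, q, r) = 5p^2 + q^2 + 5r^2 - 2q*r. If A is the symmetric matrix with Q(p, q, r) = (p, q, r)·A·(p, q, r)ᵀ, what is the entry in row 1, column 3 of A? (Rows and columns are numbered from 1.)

0

The coefficient of p·r in Q is 0. For a symmetric A this equals A[1,3] + A[3,1] = 2·A[1,3].
So A[1,3] = 0/2 = 0.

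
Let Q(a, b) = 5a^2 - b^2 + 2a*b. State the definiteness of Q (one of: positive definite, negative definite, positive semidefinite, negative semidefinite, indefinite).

indefinite

The symmetric matrix of Q is [[5, 1], [1, -1]].
For the 2×2 matrix [[5, 1], [1, -1]]: det = 5·-1 − (1)² = -6, trace = 4.
det < 0 so the eigenvalues have opposite signs; the form is indefinite.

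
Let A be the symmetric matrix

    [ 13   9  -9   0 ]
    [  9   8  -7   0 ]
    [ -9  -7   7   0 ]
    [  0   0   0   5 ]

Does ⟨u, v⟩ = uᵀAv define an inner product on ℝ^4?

yes

Congruent diagonalization of A (simultaneous row and column reduction) yields pivots 13, 23/13, 10/23, 5.
So there are 4 positive pivots.
Hence Q is positive definite.
⟨·,·⟩ is an inner product exactly when A is positive definite.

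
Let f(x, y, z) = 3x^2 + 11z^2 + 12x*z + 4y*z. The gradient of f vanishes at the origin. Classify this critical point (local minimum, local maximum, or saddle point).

saddle point

The Hessian at the origin is H = [[6, 0, 12], [0, 0, 4], [12, 4, 22]].
H is indefinite, so the origin is a saddle point.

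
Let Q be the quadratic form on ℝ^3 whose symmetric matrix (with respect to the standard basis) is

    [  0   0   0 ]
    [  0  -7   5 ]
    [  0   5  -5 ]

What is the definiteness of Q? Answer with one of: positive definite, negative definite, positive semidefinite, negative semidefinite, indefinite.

Applying the same elementary operations to the rows and columns of A produces a congruent diagonal matrix with entries 0, -7, -10/7.
Counting signs: 2 negative, 1 zero.
Hence Q is negative semidefinite.

negative semidefinite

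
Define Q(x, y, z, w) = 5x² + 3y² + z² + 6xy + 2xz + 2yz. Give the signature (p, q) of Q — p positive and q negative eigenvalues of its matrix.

The associated matrix is A = [[5, 3, 1, 0], [3, 3, 1, 0], [1, 1, 1, 0], [0, 0, 0, 0]].
Applying the same elementary operations to the rows and columns of A produces a congruent diagonal matrix with entries 5, 6/5, 2/3, 0.
So there are 3 positive, 1 zero pivots.

(3, 0)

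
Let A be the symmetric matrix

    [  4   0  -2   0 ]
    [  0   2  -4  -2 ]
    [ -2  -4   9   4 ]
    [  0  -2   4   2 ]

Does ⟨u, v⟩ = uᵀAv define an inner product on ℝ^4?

no

Row-reducing A symmetrically gives the diagonal entries 4, 2, 0, 0.
Counting signs: 2 positive, 2 zero.
Hence Q is positive semidefinite.
⟨·,·⟩ is an inner product exactly when A is positive definite.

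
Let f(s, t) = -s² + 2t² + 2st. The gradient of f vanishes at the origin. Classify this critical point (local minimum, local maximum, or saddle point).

saddle point

The Hessian at the origin is H = [[-2, 2], [2, 4]].
det H = -2·4 − (2)² = -12 < 0, so H is indefinite.
Therefore the origin is a saddle point.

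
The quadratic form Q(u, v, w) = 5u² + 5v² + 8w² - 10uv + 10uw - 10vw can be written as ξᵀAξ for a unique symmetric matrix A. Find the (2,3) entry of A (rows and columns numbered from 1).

The coefficient of v·w in Q is -10. For a symmetric A this equals A[2,3] + A[3,2] = 2·A[2,3].
So A[2,3] = -10/2 = -5.

-5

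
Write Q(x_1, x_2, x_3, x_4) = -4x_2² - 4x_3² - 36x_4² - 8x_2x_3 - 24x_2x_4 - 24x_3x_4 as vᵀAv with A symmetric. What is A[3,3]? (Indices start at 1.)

The coefficient of x_3² in Q is -4, and that is exactly A[3,3].

-4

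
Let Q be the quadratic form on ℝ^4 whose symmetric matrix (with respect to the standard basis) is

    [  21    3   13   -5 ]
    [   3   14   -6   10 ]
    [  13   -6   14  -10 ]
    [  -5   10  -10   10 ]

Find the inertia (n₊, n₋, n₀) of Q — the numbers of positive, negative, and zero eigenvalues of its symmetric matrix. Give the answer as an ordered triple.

(3, 0, 1)

Row-reducing A symmetrically gives the diagonal entries 21, 95/7, 80/57, 0.
That gives 3 positive, 1 zero pivots.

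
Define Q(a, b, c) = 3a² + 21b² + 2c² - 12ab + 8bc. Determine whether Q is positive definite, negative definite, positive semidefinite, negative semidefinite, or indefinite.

Write A = [[3, -6, 0], [-6, 21, 4], [0, 4, 2]].
An LDLᵀ factorisation of A has diagonal entries 3, 9, 2/9.
So there are 3 positive pivots.
Hence Q is positive definite.

positive definite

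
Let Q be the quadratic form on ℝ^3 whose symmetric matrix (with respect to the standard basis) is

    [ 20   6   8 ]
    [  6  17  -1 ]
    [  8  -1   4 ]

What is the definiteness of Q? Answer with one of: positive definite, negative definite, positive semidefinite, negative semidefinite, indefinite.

positive definite

Row-reducing A symmetrically gives the diagonal entries 20, 76/5, 3/76.
So there are 3 positive pivots.
Hence Q is positive definite.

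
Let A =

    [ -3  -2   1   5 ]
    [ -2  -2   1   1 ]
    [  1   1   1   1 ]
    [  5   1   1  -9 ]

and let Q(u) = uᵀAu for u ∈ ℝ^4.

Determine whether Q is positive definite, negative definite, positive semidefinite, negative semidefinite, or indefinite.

indefinite

Symmetric row and column elimination reduces A to a congruent diagonal form with pivots -3, -2/3, 3/2, 6.
That gives 2 positive, 2 negative pivots.
Hence Q is indefinite.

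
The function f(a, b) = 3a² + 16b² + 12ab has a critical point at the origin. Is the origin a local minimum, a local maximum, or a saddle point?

The Hessian at the origin is H = [[6, 12], [12, 32]].
det H = 6·32 − (12)² = 48 > 0 and H[1,1] = 6 > 0, so H is positive definite.
Therefore the origin is a local minimum.

local minimum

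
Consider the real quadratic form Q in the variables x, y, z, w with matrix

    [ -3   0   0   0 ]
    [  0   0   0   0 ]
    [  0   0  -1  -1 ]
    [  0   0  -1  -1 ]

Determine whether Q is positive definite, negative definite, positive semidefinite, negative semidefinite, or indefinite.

Row-reducing A symmetrically gives the diagonal entries -3, 0, -1, 0.
So there are 2 negative, 2 zero pivots.
Hence Q is negative semidefinite.

negative semidefinite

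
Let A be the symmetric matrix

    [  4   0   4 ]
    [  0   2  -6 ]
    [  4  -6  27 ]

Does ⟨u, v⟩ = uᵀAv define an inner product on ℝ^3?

yes

Leading principal minors: Δ_1 = 4, Δ_2 = 8, Δ_3 = 40.
All leading principal minors are positive, so by Sylvester's criterion Q is positive definite.
⟨·,·⟩ is an inner product exactly when A is positive definite.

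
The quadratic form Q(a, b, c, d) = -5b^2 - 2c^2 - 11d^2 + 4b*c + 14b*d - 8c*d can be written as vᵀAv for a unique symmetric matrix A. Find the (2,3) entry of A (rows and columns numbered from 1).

The coefficient of b·c in Q is 4. For a symmetric A this equals A[2,3] + A[3,2] = 2·A[2,3].
So A[2,3] = 4/2 = 2.

2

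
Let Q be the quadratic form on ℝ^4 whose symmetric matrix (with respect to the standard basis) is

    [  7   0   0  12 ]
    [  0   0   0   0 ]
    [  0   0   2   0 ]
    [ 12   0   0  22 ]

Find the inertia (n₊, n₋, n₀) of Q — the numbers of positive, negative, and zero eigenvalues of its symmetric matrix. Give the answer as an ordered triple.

(3, 0, 1)

Congruent diagonalization of A (simultaneous row and column reduction) yields pivots 7, 0, 2, 10/7.
Counting signs: 3 positive, 1 zero.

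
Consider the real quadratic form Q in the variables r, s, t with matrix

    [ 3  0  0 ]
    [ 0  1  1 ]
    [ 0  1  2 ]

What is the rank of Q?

Congruent diagonalization of A (simultaneous row and column reduction) yields pivots 3, 1, 1.
That gives 3 positive pivots.
The rank is the number of nonzero pivots: 3.

3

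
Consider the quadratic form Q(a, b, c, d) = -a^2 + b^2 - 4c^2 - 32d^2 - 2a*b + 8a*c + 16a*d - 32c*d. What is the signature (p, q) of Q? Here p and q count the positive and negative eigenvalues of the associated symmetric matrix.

The associated matrix is A = [[-1, -1, 4, 8], [-1, 1, 0, 0], [4, 0, -4, -16], [8, 0, -16, -32]].
Congruent diagonalization of A (simultaneous row and column reduction) yields pivots -1, 2, 4, 0.
Counting signs: 2 positive, 1 negative, 1 zero.

(2, 1)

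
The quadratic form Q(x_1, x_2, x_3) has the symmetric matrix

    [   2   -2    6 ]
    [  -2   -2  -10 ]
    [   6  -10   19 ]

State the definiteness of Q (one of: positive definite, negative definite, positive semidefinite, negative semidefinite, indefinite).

indefinite

Symmetric row and column elimination reduces A to a congruent diagonal form with pivots 2, -4, 5.
Counting signs: 2 positive, 1 negative.
Hence Q is indefinite.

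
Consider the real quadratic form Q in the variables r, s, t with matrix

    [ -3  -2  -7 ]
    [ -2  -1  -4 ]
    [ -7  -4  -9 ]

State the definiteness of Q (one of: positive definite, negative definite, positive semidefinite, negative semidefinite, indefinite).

An LDLᵀ factorisation of A has diagonal entries -3, 1/3, 6.
So there are 2 positive, 1 negative pivots.
Hence Q is indefinite.

indefinite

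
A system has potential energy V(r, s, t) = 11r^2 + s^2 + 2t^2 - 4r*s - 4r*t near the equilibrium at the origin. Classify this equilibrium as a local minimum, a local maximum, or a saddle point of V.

The Hessian at the origin is H = [[22, -4, -4], [-4, 2, 0], [-4, 0, 4]].
An LDLᵀ factorisation of H has diagonal entries 22, 14/11, 20/7.
That gives 3 positive pivots.
H is positive definite, so the origin is a strict local minimum.

local minimum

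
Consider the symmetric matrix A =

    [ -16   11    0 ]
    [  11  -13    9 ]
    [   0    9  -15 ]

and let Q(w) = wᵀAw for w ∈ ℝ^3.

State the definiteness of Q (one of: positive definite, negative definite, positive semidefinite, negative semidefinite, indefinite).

Row-reducing A symmetrically gives the diagonal entries -16, -87/16, -3/29.
So there are 3 negative pivots.
Hence Q is negative definite.

negative definite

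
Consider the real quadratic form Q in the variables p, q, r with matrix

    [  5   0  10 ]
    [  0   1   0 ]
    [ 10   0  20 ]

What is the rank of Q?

Applying the same elementary operations to the rows and columns of A produces a congruent diagonal matrix with entries 5, 1, 0.
That gives 2 positive, 1 zero pivots.
The rank is the number of nonzero pivots: 2.

2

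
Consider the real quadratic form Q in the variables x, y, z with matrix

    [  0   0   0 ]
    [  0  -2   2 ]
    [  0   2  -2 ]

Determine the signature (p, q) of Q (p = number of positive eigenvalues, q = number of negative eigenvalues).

Symmetric row and column elimination reduces A to a congruent diagonal form with pivots 0, -2, 0.
That gives 1 negative, 2 zero pivots.

(0, 1)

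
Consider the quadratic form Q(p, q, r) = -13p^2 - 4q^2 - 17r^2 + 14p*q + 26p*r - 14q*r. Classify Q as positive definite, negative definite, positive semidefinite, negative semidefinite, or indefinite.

The symmetric matrix is A = [[-13, 7, 13], [7, -4, -7], [13, -7, -17]].
Row-reducing A symmetrically gives the diagonal entries -13, -3/13, -4.
That gives 3 negative pivots.
Hence Q is negative definite.

negative definite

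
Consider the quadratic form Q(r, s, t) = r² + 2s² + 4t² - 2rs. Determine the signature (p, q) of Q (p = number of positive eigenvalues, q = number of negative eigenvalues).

(3, 0)

The associated matrix is A = [[1, -1, 0], [-1, 2, 0], [0, 0, 4]].
Row-reducing A symmetrically gives the diagonal entries 1, 1, 4.
That gives 3 positive pivots.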